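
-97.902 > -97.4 False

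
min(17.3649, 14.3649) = 14.3649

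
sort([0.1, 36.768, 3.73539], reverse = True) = [36.768, 3.73539, 0.1]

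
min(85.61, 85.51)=85.51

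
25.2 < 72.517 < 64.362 False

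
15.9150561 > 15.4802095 True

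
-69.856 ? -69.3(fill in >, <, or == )<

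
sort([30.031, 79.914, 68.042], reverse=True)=[79.914, 68.042, 30.031]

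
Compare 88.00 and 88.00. They are equal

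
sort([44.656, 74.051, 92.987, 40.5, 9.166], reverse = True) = [92.987, 74.051, 44.656, 40.5, 9.166]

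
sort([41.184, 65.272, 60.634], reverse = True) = [65.272, 60.634, 41.184]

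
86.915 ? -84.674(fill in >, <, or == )>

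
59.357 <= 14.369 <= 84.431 False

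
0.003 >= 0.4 False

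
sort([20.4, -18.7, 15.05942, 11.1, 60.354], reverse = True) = [60.354, 20.4, 15.05942, 11.1, -18.7]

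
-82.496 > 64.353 False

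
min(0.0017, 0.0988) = 0.0017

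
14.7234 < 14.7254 True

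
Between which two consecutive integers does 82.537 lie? 82 and 83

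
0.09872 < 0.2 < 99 True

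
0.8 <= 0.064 False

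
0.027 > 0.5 False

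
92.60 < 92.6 False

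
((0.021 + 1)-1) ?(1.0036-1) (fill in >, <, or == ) >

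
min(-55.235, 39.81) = -55.235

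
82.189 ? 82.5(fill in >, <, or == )<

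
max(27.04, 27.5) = 27.5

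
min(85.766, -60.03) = -60.03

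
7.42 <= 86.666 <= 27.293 False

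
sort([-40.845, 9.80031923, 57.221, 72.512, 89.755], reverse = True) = [89.755, 72.512, 57.221, 9.80031923, -40.845]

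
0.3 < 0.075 False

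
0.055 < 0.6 True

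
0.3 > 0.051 True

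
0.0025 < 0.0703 True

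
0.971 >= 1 False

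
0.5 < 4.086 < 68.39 True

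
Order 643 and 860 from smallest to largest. 643, 860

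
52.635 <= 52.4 False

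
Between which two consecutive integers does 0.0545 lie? 0 and 1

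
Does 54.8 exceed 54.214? Yes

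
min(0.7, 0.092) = 0.092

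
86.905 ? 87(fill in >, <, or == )<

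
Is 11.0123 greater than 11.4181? No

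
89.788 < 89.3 False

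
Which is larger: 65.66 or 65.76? 65.76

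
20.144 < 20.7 True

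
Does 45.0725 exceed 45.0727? No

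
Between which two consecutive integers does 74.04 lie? 74 and 75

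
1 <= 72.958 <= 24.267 False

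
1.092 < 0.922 False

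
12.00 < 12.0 False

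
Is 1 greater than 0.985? Yes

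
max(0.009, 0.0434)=0.0434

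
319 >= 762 False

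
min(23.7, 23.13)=23.13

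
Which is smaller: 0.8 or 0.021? 0.021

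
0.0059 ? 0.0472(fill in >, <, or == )<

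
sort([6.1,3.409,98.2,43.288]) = [3.409,6.1,43.288,98.2]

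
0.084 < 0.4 True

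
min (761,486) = 486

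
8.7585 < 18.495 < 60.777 True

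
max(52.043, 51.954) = 52.043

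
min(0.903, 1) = 0.903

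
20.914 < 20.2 False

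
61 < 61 False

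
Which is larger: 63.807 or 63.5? 63.807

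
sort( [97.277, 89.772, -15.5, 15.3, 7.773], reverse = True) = [97.277, 89.772, 15.3, 7.773, -15.5]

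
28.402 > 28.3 True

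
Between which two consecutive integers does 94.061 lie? 94 and 95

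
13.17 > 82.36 False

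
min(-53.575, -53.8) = -53.8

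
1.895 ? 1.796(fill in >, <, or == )>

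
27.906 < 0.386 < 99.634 False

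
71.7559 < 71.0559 False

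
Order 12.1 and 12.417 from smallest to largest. 12.1, 12.417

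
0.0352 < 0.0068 False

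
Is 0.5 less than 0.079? No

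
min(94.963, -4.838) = -4.838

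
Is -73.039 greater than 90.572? No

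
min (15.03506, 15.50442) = 15.03506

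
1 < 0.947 False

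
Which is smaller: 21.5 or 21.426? 21.426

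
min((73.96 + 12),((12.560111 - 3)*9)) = 85.96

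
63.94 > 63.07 True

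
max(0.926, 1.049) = 1.049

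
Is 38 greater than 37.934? Yes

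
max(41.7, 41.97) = 41.97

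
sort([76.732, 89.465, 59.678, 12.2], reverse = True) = [89.465, 76.732, 59.678, 12.2]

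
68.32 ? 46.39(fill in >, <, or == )>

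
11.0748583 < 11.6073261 True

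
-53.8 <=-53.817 False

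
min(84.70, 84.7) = 84.70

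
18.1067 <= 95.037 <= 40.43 False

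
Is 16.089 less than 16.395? Yes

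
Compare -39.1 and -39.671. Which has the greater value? -39.1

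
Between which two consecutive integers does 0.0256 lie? 0 and 1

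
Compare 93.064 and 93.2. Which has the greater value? 93.2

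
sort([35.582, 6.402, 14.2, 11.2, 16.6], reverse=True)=[35.582, 16.6, 14.2, 11.2, 6.402]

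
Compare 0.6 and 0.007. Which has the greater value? 0.6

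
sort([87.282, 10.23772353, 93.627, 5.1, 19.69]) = [5.1, 10.23772353, 19.69, 87.282, 93.627]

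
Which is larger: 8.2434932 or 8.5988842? 8.5988842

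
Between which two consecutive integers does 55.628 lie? 55 and 56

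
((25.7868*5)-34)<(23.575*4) False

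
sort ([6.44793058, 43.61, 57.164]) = [6.44793058, 43.61, 57.164]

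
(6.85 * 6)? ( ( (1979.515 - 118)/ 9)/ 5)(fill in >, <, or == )<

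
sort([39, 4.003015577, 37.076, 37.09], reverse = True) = [39, 37.09, 37.076, 4.003015577]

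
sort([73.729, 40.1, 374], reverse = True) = [374, 73.729, 40.1]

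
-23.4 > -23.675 True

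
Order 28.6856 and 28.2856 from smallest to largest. 28.2856, 28.6856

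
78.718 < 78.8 True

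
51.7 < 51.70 False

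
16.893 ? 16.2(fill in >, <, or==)>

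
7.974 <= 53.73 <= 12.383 False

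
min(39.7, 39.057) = 39.057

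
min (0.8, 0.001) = 0.001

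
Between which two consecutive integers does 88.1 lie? 88 and 89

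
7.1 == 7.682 False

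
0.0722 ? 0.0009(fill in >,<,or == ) >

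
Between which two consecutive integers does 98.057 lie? 98 and 99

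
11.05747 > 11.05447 True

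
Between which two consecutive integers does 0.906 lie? 0 and 1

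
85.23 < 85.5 True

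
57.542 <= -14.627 False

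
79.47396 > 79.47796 False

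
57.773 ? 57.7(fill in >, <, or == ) >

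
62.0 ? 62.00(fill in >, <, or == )==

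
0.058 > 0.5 False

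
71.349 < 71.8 True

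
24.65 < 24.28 False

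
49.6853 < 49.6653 False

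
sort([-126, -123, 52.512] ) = [-126, -123, 52.512]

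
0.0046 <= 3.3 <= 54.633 True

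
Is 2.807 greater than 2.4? Yes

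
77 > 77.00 False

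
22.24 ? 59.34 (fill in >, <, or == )<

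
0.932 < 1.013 True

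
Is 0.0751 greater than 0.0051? Yes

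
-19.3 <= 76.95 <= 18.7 False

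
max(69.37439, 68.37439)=69.37439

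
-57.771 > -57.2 False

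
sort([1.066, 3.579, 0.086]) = [0.086, 1.066, 3.579]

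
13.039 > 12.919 True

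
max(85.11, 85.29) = 85.29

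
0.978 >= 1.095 False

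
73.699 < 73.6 False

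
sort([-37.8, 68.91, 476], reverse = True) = [476, 68.91, -37.8]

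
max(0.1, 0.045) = 0.1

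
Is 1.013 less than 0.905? No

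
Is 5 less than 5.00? No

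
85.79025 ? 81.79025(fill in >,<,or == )>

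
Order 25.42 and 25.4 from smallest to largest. 25.4, 25.42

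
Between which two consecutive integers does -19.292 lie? -20 and -19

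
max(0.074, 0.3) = 0.3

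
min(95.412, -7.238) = -7.238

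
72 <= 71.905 False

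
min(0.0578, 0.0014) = 0.0014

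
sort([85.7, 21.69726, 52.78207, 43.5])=[21.69726, 43.5, 52.78207, 85.7]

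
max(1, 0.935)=1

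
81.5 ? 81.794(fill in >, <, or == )<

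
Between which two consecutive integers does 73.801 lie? 73 and 74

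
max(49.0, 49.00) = 49.00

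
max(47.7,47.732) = 47.732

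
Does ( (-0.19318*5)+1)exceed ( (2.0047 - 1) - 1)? Yes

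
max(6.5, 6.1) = 6.5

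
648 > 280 True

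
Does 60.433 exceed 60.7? No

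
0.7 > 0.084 True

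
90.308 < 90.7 True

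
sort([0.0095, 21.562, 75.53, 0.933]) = [0.0095, 0.933, 21.562, 75.53]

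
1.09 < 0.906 False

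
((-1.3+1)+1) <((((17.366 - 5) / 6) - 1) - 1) False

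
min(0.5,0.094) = 0.094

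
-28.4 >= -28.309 False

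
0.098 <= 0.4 True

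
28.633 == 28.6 False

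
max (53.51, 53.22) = 53.51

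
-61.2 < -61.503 False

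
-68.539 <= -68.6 False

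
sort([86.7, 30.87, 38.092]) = [30.87, 38.092, 86.7]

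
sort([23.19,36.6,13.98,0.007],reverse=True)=[36.6,23.19,13.98,0.007]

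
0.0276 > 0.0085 True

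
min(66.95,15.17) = 15.17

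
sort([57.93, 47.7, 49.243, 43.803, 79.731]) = [43.803, 47.7, 49.243, 57.93, 79.731]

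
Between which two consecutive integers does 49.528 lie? 49 and 50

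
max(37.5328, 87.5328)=87.5328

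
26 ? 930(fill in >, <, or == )<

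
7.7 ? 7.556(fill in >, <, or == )>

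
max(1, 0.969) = 1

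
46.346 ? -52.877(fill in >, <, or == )>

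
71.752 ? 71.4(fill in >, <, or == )>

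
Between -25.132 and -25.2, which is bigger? -25.132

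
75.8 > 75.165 True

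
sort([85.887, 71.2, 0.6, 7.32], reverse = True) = [85.887, 71.2, 7.32, 0.6]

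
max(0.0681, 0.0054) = 0.0681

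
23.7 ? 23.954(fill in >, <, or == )<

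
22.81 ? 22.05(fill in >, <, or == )>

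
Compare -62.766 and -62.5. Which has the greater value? -62.5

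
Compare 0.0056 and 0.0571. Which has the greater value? 0.0571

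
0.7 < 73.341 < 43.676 False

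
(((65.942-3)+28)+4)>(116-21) False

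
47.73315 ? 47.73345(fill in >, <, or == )<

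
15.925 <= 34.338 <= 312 True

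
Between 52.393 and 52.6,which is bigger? 52.6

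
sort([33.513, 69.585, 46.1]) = [33.513, 46.1, 69.585]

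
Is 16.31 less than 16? No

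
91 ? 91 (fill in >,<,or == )==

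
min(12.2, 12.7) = 12.2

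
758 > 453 True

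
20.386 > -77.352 True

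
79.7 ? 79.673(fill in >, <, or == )>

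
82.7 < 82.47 False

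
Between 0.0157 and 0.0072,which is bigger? 0.0157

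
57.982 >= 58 False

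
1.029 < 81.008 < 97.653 True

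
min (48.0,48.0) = 48.0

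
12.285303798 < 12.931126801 True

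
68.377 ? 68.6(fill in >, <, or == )<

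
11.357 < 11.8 True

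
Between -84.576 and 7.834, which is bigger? 7.834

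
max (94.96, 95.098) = 95.098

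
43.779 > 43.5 True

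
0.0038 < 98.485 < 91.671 False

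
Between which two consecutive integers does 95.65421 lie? 95 and 96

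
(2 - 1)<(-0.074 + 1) False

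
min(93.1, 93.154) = 93.1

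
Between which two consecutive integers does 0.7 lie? 0 and 1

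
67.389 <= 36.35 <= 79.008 False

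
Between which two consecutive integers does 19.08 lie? 19 and 20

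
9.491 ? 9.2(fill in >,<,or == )>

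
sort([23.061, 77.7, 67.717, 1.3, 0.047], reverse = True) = [77.7, 67.717, 23.061, 1.3, 0.047]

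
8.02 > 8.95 False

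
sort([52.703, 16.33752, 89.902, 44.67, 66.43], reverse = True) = [89.902, 66.43, 52.703, 44.67, 16.33752]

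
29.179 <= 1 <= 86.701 False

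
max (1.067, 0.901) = 1.067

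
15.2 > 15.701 False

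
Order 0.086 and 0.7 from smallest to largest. 0.086, 0.7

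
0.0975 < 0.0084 False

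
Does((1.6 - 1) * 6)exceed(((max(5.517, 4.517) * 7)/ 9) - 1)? Yes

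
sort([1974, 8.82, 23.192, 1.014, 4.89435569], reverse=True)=[1974, 23.192, 8.82, 4.89435569, 1.014]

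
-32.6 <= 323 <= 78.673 False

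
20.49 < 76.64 True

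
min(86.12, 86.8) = 86.12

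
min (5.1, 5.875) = 5.1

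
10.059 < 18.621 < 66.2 True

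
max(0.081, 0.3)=0.3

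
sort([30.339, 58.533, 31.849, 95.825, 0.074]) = [0.074, 30.339, 31.849, 58.533, 95.825]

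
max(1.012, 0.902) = 1.012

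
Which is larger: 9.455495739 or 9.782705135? 9.782705135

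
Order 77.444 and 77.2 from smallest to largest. 77.2, 77.444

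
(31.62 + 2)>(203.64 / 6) False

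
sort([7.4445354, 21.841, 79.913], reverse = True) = [79.913, 21.841, 7.4445354]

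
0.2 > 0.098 True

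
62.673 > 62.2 True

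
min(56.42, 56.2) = 56.2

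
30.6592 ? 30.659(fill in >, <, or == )>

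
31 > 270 False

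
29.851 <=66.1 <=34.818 False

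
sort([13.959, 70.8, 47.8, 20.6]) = [13.959, 20.6, 47.8, 70.8]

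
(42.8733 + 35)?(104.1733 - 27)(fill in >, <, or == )>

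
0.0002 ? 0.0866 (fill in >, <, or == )<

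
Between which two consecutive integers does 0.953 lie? 0 and 1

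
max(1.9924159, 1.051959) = 1.9924159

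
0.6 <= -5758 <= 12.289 False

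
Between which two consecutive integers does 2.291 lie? 2 and 3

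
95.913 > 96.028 False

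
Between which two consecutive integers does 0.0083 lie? 0 and 1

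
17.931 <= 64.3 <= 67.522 True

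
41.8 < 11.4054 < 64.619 False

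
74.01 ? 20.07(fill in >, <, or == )>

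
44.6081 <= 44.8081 True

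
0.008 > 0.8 False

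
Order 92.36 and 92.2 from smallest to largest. 92.2, 92.36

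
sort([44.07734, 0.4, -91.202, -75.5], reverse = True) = [44.07734, 0.4, -75.5, -91.202]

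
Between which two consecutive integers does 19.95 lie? 19 and 20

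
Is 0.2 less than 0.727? Yes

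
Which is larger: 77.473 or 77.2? 77.473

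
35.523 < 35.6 True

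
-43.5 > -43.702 True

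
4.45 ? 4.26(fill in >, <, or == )>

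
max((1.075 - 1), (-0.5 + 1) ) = 0.5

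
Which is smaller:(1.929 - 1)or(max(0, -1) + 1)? (1.929 - 1)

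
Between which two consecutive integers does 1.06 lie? 1 and 2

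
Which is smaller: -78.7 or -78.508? -78.7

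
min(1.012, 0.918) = 0.918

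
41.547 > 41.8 False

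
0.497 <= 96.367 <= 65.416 False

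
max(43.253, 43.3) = 43.3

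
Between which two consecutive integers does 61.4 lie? 61 and 62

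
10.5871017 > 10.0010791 True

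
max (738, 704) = 738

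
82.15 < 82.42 True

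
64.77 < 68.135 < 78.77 True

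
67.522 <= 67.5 False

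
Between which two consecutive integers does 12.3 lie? 12 and 13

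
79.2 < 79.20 False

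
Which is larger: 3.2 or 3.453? 3.453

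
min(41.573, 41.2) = 41.2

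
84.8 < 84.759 False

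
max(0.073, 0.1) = 0.1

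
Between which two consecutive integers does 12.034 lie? 12 and 13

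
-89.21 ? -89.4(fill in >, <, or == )>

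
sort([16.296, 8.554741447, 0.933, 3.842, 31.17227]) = [0.933, 3.842, 8.554741447, 16.296, 31.17227]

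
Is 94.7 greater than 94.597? Yes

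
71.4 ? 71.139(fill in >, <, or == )>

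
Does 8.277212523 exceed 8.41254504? No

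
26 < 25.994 False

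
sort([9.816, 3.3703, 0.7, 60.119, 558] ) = [0.7, 3.3703, 9.816, 60.119, 558]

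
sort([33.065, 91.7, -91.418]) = [-91.418, 33.065, 91.7]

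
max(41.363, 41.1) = 41.363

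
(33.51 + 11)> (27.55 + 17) False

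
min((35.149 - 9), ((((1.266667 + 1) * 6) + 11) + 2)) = 26.149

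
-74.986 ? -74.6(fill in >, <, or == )<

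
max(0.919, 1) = 1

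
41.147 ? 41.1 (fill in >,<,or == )>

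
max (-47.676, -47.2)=-47.2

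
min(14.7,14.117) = 14.117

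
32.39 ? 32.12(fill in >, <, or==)>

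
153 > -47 True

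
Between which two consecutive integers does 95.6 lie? 95 and 96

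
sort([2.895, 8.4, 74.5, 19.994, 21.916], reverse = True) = [74.5, 21.916, 19.994, 8.4, 2.895]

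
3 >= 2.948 True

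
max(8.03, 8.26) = 8.26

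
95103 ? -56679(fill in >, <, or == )>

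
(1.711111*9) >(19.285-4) True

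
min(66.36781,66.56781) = 66.36781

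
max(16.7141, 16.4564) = 16.7141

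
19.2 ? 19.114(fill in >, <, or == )>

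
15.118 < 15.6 True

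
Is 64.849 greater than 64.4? Yes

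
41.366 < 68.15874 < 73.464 True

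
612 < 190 False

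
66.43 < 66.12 False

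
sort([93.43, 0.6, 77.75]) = [0.6, 77.75, 93.43]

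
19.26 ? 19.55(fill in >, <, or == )<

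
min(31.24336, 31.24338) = 31.24336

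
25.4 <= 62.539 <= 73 True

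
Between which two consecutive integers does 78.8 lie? 78 and 79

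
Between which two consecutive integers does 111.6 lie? 111 and 112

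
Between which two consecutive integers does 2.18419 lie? 2 and 3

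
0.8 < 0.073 False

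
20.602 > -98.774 True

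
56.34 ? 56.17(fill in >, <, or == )>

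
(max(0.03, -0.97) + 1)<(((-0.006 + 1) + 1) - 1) False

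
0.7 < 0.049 False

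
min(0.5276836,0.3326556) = 0.3326556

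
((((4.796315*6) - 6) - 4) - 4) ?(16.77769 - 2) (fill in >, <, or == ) >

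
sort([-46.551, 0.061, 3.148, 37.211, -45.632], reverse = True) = [37.211, 3.148, 0.061, -45.632, -46.551]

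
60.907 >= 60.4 True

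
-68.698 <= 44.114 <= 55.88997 True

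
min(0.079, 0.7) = 0.079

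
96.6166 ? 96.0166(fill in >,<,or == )>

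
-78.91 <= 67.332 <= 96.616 True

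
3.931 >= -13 True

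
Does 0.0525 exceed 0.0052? Yes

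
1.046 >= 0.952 True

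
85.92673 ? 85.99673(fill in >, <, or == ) <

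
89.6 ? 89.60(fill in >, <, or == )==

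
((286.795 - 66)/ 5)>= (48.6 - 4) False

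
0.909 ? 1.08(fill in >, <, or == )<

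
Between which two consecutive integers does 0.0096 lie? 0 and 1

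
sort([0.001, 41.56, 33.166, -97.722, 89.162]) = [-97.722, 0.001, 33.166, 41.56, 89.162]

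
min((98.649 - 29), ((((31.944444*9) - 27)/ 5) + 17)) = 69.0999992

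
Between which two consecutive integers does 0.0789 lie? 0 and 1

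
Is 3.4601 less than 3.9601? Yes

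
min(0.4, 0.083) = 0.083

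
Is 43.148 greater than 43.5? No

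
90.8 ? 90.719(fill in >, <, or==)>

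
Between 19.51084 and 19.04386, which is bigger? 19.51084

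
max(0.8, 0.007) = 0.8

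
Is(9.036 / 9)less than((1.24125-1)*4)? No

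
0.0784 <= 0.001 False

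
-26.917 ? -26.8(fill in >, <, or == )<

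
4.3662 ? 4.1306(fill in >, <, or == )>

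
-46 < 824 True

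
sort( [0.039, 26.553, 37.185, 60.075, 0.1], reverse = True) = [60.075, 37.185, 26.553, 0.1, 0.039]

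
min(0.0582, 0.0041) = 0.0041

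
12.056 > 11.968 True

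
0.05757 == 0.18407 False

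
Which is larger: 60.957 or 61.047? 61.047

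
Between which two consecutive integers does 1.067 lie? 1 and 2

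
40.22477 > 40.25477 False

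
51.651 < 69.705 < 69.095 False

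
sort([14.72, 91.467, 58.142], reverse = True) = [91.467, 58.142, 14.72]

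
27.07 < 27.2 True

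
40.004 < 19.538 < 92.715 False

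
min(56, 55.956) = 55.956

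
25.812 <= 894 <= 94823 True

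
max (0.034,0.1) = 0.1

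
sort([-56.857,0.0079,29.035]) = [-56.857,0.0079,29.035]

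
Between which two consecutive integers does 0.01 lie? 0 and 1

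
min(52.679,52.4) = 52.4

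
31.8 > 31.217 True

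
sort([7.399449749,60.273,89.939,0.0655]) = [0.0655,7.399449749,60.273,89.939]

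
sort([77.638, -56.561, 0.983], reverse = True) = [77.638, 0.983, -56.561]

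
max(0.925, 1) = 1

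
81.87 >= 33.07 True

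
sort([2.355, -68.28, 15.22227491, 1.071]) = [-68.28, 1.071, 2.355, 15.22227491]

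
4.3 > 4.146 True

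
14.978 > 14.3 True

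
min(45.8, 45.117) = 45.117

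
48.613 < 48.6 False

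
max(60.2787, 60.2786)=60.2787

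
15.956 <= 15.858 False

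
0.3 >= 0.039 True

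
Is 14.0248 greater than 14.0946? No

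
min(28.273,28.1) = 28.1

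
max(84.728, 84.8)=84.8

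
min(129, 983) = 129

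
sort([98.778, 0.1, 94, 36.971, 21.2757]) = [0.1, 21.2757, 36.971, 94, 98.778]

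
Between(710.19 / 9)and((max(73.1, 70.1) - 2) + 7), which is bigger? (710.19 / 9)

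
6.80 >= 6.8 True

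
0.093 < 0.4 True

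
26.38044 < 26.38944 True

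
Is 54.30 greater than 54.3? No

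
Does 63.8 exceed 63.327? Yes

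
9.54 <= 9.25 False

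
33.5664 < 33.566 False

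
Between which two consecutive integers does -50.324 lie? -51 and -50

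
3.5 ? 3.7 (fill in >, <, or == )<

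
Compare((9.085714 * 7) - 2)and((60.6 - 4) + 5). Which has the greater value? ((60.6 - 4) + 5)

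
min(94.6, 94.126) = 94.126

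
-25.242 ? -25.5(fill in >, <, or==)>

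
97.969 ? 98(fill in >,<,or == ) <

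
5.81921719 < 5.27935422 False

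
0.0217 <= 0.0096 False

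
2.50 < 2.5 False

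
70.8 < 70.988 True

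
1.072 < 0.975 False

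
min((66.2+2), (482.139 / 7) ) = 68.2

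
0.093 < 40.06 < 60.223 True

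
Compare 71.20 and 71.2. They are equal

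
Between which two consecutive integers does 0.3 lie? 0 and 1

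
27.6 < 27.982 True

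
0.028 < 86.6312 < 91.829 True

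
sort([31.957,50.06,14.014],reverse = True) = [50.06,31.957,14.014]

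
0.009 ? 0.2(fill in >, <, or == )<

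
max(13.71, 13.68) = 13.71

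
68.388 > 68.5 False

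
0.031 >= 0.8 False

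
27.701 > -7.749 True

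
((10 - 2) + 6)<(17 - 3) False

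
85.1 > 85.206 False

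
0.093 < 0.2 True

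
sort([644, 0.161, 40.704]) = [0.161, 40.704, 644]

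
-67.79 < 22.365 True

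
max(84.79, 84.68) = 84.79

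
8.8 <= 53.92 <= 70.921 True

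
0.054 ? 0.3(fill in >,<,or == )<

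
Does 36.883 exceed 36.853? Yes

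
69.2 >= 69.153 True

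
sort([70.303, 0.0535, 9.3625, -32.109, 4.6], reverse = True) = [70.303, 9.3625, 4.6, 0.0535, -32.109]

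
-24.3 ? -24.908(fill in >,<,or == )>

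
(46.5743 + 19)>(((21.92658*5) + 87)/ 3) True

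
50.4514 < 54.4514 True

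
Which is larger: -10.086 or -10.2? -10.086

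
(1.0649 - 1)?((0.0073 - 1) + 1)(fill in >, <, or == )>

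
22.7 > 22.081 True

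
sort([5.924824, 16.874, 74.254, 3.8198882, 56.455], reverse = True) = [74.254, 56.455, 16.874, 5.924824, 3.8198882]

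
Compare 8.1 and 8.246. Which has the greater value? 8.246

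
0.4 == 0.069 False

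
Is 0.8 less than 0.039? No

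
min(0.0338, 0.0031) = 0.0031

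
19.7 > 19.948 False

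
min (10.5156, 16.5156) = 10.5156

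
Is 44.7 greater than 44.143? Yes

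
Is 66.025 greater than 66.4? No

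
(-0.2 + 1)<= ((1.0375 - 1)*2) False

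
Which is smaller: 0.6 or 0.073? 0.073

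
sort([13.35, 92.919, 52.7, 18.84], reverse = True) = [92.919, 52.7, 18.84, 13.35]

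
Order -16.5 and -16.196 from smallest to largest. -16.5, -16.196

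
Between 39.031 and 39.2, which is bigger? 39.2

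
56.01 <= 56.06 True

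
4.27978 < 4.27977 False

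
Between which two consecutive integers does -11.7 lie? -12 and -11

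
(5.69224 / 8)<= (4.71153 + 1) True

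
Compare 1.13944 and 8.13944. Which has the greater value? 8.13944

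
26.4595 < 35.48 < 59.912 True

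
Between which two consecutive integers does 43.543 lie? 43 and 44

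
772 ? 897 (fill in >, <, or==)<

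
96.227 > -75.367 True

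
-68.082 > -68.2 True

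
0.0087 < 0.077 True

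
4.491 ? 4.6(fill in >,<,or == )<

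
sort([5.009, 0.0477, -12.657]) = [-12.657, 0.0477, 5.009]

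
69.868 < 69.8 False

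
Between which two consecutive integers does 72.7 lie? 72 and 73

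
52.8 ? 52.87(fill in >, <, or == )<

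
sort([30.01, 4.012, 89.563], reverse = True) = [89.563, 30.01, 4.012]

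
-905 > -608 False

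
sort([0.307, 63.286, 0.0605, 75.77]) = [0.0605, 0.307, 63.286, 75.77]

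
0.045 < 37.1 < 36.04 False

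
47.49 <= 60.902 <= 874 True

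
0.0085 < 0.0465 True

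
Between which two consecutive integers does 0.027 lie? 0 and 1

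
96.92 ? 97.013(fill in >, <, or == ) <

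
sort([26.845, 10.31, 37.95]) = [10.31, 26.845, 37.95]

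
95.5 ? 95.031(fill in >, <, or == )>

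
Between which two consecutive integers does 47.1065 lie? 47 and 48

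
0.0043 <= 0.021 True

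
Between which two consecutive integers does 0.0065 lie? 0 and 1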